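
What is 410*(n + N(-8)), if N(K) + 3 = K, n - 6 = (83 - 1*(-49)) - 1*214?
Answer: -35670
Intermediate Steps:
n = -76 (n = 6 + ((83 - 1*(-49)) - 1*214) = 6 + ((83 + 49) - 214) = 6 + (132 - 214) = 6 - 82 = -76)
N(K) = -3 + K
410*(n + N(-8)) = 410*(-76 + (-3 - 8)) = 410*(-76 - 11) = 410*(-87) = -35670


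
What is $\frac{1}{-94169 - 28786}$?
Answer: $- \frac{1}{122955} \approx -8.1331 \cdot 10^{-6}$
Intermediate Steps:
$\frac{1}{-94169 - 28786} = \frac{1}{-122955} = - \frac{1}{122955}$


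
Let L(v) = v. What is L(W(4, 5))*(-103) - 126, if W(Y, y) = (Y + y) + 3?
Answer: -1362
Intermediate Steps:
W(Y, y) = 3 + Y + y
L(W(4, 5))*(-103) - 126 = (3 + 4 + 5)*(-103) - 126 = 12*(-103) - 126 = -1236 - 126 = -1362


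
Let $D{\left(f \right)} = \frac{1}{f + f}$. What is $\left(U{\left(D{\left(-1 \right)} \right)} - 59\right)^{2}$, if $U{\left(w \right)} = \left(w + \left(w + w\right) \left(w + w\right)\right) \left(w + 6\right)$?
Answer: $\frac{50625}{16} \approx 3164.1$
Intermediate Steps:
$D{\left(f \right)} = \frac{1}{2 f}$
$U{\left(w \right)} = \left(6 + w\right) \left(w + 4 w^{2}\right)$ ($U{\left(w \right)} = \left(w + 2 w 2 w\right) \left(6 + w\right) = \left(w + 4 w^{2}\right) \left(6 + w\right) = \left(6 + w\right) \left(w + 4 w^{2}\right)$)
$\left(U{\left(D{\left(-1 \right)} \right)} - 59\right)^{2} = \left(\frac{1}{2 \left(-1\right)} \left(6 + 4 \left(\frac{1}{2 \left(-1\right)}\right)^{2} + 25 \frac{1}{2 \left(-1\right)}\right) - 59\right)^{2} = \left(\frac{1}{2} \left(-1\right) \left(6 + 4 \left(\frac{1}{2} \left(-1\right)\right)^{2} + 25 \cdot \frac{1}{2} \left(-1\right)\right) - 59\right)^{2} = \left(- \frac{6 + 4 \left(- \frac{1}{2}\right)^{2} + 25 \left(- \frac{1}{2}\right)}{2} - 59\right)^{2} = \left(- \frac{6 + 4 \cdot \frac{1}{4} - \frac{25}{2}}{2} - 59\right)^{2} = \left(- \frac{6 + 1 - \frac{25}{2}}{2} - 59\right)^{2} = \left(\left(- \frac{1}{2}\right) \left(- \frac{11}{2}\right) - 59\right)^{2} = \left(\frac{11}{4} - 59\right)^{2} = \left(- \frac{225}{4}\right)^{2} = \frac{50625}{16}$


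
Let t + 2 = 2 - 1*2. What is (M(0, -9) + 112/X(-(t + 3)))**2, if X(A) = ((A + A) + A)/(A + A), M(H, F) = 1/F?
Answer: 450241/81 ≈ 5558.5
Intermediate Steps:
t = -2 (t = -2 + (2 - 1*2) = -2 + (2 - 2) = -2 + 0 = -2)
X(A) = 3/2 (X(A) = (2*A + A)/((2*A)) = (3*A)*(1/(2*A)) = 3/2)
(M(0, -9) + 112/X(-(t + 3)))**2 = (1/(-9) + 112/(3/2))**2 = (-1/9 + 112*(2/3))**2 = (-1/9 + 224/3)**2 = (671/9)**2 = 450241/81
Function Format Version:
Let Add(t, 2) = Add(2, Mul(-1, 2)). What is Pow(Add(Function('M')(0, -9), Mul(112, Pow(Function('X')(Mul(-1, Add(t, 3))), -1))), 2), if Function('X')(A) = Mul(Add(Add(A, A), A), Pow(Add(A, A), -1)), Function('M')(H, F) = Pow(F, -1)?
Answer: Rational(450241, 81) ≈ 5558.5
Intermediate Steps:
t = -2 (t = Add(-2, Add(2, Mul(-1, 2))) = Add(-2, Add(2, -2)) = Add(-2, 0) = -2)
Function('X')(A) = Rational(3, 2) (Function('X')(A) = Mul(Add(Mul(2, A), A), Pow(Mul(2, A), -1)) = Mul(Mul(3, A), Mul(Rational(1, 2), Pow(A, -1))) = Rational(3, 2))
Pow(Add(Function('M')(0, -9), Mul(112, Pow(Function('X')(Mul(-1, Add(t, 3))), -1))), 2) = Pow(Add(Pow(-9, -1), Mul(112, Pow(Rational(3, 2), -1))), 2) = Pow(Add(Rational(-1, 9), Mul(112, Rational(2, 3))), 2) = Pow(Add(Rational(-1, 9), Rational(224, 3)), 2) = Pow(Rational(671, 9), 2) = Rational(450241, 81)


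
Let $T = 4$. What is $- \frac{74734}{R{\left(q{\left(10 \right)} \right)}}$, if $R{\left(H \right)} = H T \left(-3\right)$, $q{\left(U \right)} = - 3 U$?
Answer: $- \frac{37367}{180} \approx -207.59$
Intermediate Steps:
$R{\left(H \right)} = - 12 H$ ($R{\left(H \right)} = H 4 \left(-3\right) = 4 H \left(-3\right) = - 12 H$)
$- \frac{74734}{R{\left(q{\left(10 \right)} \right)}} = - \frac{74734}{\left(-12\right) \left(\left(-3\right) 10\right)} = - \frac{74734}{\left(-12\right) \left(-30\right)} = - \frac{74734}{360} = \left(-74734\right) \frac{1}{360} = - \frac{37367}{180}$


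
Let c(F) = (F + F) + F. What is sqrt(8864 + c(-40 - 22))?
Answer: sqrt(8678) ≈ 93.156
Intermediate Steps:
c(F) = 3*F (c(F) = 2*F + F = 3*F)
sqrt(8864 + c(-40 - 22)) = sqrt(8864 + 3*(-40 - 22)) = sqrt(8864 + 3*(-62)) = sqrt(8864 - 186) = sqrt(8678)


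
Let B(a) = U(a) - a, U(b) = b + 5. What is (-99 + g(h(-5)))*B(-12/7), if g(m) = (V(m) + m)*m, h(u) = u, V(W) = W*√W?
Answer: -370 + 125*I*√5 ≈ -370.0 + 279.51*I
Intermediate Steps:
V(W) = W^(3/2)
U(b) = 5 + b
g(m) = m*(m + m^(3/2)) (g(m) = (m^(3/2) + m)*m = (m + m^(3/2))*m = m*(m + m^(3/2)))
B(a) = 5 (B(a) = (5 + a) - a = 5)
(-99 + g(h(-5)))*B(-12/7) = (-99 - 5*(-5 + (-5)^(3/2)))*5 = (-99 - 5*(-5 - 5*I*√5))*5 = (-99 + (25 + 25*I*√5))*5 = (-74 + 25*I*√5)*5 = -370 + 125*I*√5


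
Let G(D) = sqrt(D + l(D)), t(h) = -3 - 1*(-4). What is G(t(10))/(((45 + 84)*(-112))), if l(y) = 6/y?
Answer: -sqrt(7)/14448 ≈ -0.00018312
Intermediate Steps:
t(h) = 1 (t(h) = -3 + 4 = 1)
G(D) = sqrt(D + 6/D)
G(t(10))/(((45 + 84)*(-112))) = sqrt(1 + 6/1)/(((45 + 84)*(-112))) = sqrt(1 + 6*1)/((129*(-112))) = sqrt(1 + 6)/(-14448) = sqrt(7)*(-1/14448) = -sqrt(7)/14448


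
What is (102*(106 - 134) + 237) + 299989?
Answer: 297370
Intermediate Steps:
(102*(106 - 134) + 237) + 299989 = (102*(-28) + 237) + 299989 = (-2856 + 237) + 299989 = -2619 + 299989 = 297370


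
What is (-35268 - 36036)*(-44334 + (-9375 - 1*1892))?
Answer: 3964573704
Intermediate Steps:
(-35268 - 36036)*(-44334 + (-9375 - 1*1892)) = -71304*(-44334 + (-9375 - 1892)) = -71304*(-44334 - 11267) = -71304*(-55601) = 3964573704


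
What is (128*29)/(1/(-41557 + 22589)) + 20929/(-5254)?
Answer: -369930041793/5254 ≈ -7.0409e+7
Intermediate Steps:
(128*29)/(1/(-41557 + 22589)) + 20929/(-5254) = 3712/(1/(-18968)) + 20929*(-1/5254) = 3712/(-1/18968) - 20929/5254 = 3712*(-18968) - 20929/5254 = -70409216 - 20929/5254 = -369930041793/5254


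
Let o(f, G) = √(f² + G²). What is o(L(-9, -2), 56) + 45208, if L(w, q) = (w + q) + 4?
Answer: 45208 + 7*√65 ≈ 45264.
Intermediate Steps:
L(w, q) = 4 + q + w (L(w, q) = (q + w) + 4 = 4 + q + w)
o(f, G) = √(G² + f²)
o(L(-9, -2), 56) + 45208 = √(56² + (4 - 2 - 9)²) + 45208 = √(3136 + (-7)²) + 45208 = √(3136 + 49) + 45208 = √3185 + 45208 = 7*√65 + 45208 = 45208 + 7*√65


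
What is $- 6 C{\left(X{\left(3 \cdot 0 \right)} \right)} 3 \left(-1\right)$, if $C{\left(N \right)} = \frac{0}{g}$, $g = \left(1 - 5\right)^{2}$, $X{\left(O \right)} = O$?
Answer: $0$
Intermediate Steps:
$g = 16$ ($g = \left(-4\right)^{2} = 16$)
$C{\left(N \right)} = 0$ ($C{\left(N \right)} = \frac{0}{16} = 0 \cdot \frac{1}{16} = 0$)
$- 6 C{\left(X{\left(3 \cdot 0 \right)} \right)} 3 \left(-1\right) = \left(-6\right) 0 \cdot 3 \left(-1\right) = 0 \left(-3\right) = 0$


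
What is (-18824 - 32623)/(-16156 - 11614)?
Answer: 51447/27770 ≈ 1.8526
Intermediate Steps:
(-18824 - 32623)/(-16156 - 11614) = -51447/(-27770) = -51447*(-1/27770) = 51447/27770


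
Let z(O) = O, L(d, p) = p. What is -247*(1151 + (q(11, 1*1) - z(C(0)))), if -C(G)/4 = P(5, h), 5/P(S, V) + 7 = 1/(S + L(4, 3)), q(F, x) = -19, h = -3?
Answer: -3067740/11 ≈ -2.7889e+5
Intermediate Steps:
P(S, V) = 5/(-7 + 1/(3 + S)) (P(S, V) = 5/(-7 + 1/(S + 3)) = 5/(-7 + 1/(3 + S)))
C(G) = 32/11 (C(G) = -20*(-3 - 1*5)/(20 + 7*5) = -20*(-3 - 5)/(20 + 35) = -20*(-8)/55 = -4*(-8/11) = 32/11)
-247*(1151 + (q(11, 1*1) - z(C(0)))) = -247*(1151 + (-19 - 1*32/11)) = -247*(1151 + (-19 - 32/11)) = -247*(1151 - 241/11) = -247*12420/11 = -3067740/11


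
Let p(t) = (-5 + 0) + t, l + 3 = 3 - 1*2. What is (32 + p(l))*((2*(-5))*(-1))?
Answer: 250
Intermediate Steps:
l = -2 (l = -3 + (3 - 1*2) = -3 + (3 - 2) = -3 + 1 = -2)
p(t) = -5 + t
(32 + p(l))*((2*(-5))*(-1)) = (32 + (-5 - 2))*((2*(-5))*(-1)) = (32 - 7)*(-10*(-1)) = 25*10 = 250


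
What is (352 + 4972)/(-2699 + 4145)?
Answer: 2662/723 ≈ 3.6819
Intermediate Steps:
(352 + 4972)/(-2699 + 4145) = 5324/1446 = 5324*(1/1446) = 2662/723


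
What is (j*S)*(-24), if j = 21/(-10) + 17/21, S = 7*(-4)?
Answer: -4336/5 ≈ -867.20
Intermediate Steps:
S = -28
j = -271/210 (j = 21*(-⅒) + 17*(1/21) = -21/10 + 17/21 = -271/210 ≈ -1.2905)
(j*S)*(-24) = -271/210*(-28)*(-24) = (542/15)*(-24) = -4336/5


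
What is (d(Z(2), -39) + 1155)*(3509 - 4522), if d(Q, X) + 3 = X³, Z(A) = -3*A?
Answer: 58923171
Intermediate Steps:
d(Q, X) = -3 + X³
(d(Z(2), -39) + 1155)*(3509 - 4522) = ((-3 + (-39)³) + 1155)*(3509 - 4522) = ((-3 - 59319) + 1155)*(-1013) = (-59322 + 1155)*(-1013) = -58167*(-1013) = 58923171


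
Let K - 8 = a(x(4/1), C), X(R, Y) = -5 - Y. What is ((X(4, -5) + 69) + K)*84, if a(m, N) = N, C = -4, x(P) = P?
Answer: 6132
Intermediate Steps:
K = 4 (K = 8 - 4 = 4)
((X(4, -5) + 69) + K)*84 = (((-5 - 1*(-5)) + 69) + 4)*84 = (((-5 + 5) + 69) + 4)*84 = ((0 + 69) + 4)*84 = (69 + 4)*84 = 73*84 = 6132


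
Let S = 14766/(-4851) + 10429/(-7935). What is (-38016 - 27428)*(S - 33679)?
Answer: 3142676379915088/1425655 ≈ 2.2044e+9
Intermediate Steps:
S = -6213307/1425655 (S = 14766*(-1/4851) + 10429*(-1/7935) = -4922/1617 - 10429/7935 = -6213307/1425655 ≈ -4.3582)
(-38016 - 27428)*(S - 33679) = (-38016 - 27428)*(-6213307/1425655 - 33679) = -65444*(-48020848052/1425655) = 3142676379915088/1425655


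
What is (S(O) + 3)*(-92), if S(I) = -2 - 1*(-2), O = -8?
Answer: -276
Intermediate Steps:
S(I) = 0 (S(I) = -2 + 2 = 0)
(S(O) + 3)*(-92) = (0 + 3)*(-92) = 3*(-92) = -276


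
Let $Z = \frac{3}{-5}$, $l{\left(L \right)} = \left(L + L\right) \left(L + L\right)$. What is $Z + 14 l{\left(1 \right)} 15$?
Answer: $\frac{4197}{5} \approx 839.4$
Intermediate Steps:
$l{\left(L \right)} = 4 L^{2}$ ($l{\left(L \right)} = 2 L 2 L = 4 L^{2}$)
$Z = - \frac{3}{5}$ ($Z = 3 \left(- \frac{1}{5}\right) = - \frac{3}{5} \approx -0.6$)
$Z + 14 l{\left(1 \right)} 15 = - \frac{3}{5} + 14 \cdot 4 \cdot 1^{2} \cdot 15 = - \frac{3}{5} + 14 \cdot 4 \cdot 1 \cdot 15 = - \frac{3}{5} + 14 \cdot 4 \cdot 15 = - \frac{3}{5} + 14 \cdot 60 = - \frac{3}{5} + 840 = \frac{4197}{5}$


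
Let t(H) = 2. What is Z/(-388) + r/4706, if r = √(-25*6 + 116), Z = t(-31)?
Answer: -1/194 + I*√34/4706 ≈ -0.0051546 + 0.001239*I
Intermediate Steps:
Z = 2
r = I*√34 (r = √(-150 + 116) = √(-34) = I*√34 ≈ 5.8309*I)
Z/(-388) + r/4706 = 2/(-388) + (I*√34)/4706 = 2*(-1/388) + (I*√34)*(1/4706) = -1/194 + I*√34/4706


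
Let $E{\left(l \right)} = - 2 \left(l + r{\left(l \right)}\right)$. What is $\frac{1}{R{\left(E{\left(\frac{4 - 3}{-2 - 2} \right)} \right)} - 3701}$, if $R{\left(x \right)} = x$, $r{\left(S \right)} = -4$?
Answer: $- \frac{2}{7385} \approx -0.00027082$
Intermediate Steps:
$E{\left(l \right)} = 8 - 2 l$ ($E{\left(l \right)} = - 2 \left(l - 4\right) = - 2 \left(-4 + l\right) = 8 - 2 l$)
$\frac{1}{R{\left(E{\left(\frac{4 - 3}{-2 - 2} \right)} \right)} - 3701} = \frac{1}{\left(8 - 2 \frac{4 - 3}{-2 - 2}\right) - 3701} = \frac{1}{\left(8 - 2 \cdot 1 \frac{1}{-4}\right) - 3701} = \frac{1}{\left(8 - 2 \cdot 1 \left(- \frac{1}{4}\right)\right) - 3701} = \frac{1}{\left(8 - - \frac{1}{2}\right) - 3701} = \frac{1}{\left(8 + \frac{1}{2}\right) - 3701} = \frac{1}{\frac{17}{2} - 3701} = \frac{1}{- \frac{7385}{2}} = - \frac{2}{7385}$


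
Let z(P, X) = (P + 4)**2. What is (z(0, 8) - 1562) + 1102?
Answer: -444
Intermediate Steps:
z(P, X) = (4 + P)**2
(z(0, 8) - 1562) + 1102 = ((4 + 0)**2 - 1562) + 1102 = (4**2 - 1562) + 1102 = (16 - 1562) + 1102 = -1546 + 1102 = -444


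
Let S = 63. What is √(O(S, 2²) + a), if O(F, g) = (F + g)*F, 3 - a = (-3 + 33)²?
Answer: 2*√831 ≈ 57.654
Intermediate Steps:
a = -897 (a = 3 - (-3 + 33)² = 3 - 1*30² = 3 - 1*900 = 3 - 900 = -897)
O(F, g) = F*(F + g)
√(O(S, 2²) + a) = √(63*(63 + 2²) - 897) = √(63*(63 + 4) - 897) = √(63*67 - 897) = √(4221 - 897) = √3324 = 2*√831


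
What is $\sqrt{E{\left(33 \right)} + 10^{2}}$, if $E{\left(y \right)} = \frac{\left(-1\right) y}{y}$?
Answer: $3 \sqrt{11} \approx 9.9499$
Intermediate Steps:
$E{\left(y \right)} = -1$
$\sqrt{E{\left(33 \right)} + 10^{2}} = \sqrt{-1 + 10^{2}} = \sqrt{-1 + 100} = \sqrt{99} = 3 \sqrt{11}$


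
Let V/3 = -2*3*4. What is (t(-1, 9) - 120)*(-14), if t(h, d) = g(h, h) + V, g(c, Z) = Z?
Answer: 2702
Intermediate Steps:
V = -72 (V = 3*(-2*3*4) = 3*(-6*4) = 3*(-24) = -72)
t(h, d) = -72 + h (t(h, d) = h - 72 = -72 + h)
(t(-1, 9) - 120)*(-14) = ((-72 - 1) - 120)*(-14) = (-73 - 120)*(-14) = -193*(-14) = 2702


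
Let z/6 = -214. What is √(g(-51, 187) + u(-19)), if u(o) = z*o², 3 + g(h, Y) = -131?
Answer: I*√463658 ≈ 680.92*I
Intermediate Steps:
z = -1284 (z = 6*(-214) = -1284)
g(h, Y) = -134 (g(h, Y) = -3 - 131 = -134)
u(o) = -1284*o²
√(g(-51, 187) + u(-19)) = √(-134 - 1284*(-19)²) = √(-134 - 1284*361) = √(-134 - 463524) = √(-463658) = I*√463658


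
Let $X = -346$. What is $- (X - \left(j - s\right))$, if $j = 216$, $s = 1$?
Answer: $561$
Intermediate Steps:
$- (X - \left(j - s\right)) = - (-346 - \left(216 - 1\right)) = - (-346 - 215) = \left(-1\right) \left(-561\right) = 561$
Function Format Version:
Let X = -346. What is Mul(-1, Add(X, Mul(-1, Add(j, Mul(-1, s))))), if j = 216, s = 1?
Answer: 561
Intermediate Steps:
Mul(-1, Add(X, Mul(-1, Add(j, Mul(-1, s))))) = Mul(-1, Add(-346, Mul(-1, Add(216, Mul(-1, 1))))) = Mul(-1, Add(-346, Mul(-1, Add(216, -1)))) = Mul(-1, Add(-346, Mul(-1, 215))) = Mul(-1, Add(-346, -215)) = Mul(-1, -561) = 561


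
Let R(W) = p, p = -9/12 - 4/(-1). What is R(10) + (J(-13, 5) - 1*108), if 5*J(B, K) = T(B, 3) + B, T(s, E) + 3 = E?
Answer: -2147/20 ≈ -107.35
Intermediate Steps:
T(s, E) = -3 + E
p = 13/4 (p = -9*1/12 - 4*(-1) = -¾ + 4 = 13/4 ≈ 3.2500)
R(W) = 13/4
J(B, K) = B/5 (J(B, K) = ((-3 + 3) + B)/5 = (0 + B)/5 = B/5)
R(10) + (J(-13, 5) - 1*108) = 13/4 + ((⅕)*(-13) - 1*108) = 13/4 + (-13/5 - 108) = 13/4 - 553/5 = -2147/20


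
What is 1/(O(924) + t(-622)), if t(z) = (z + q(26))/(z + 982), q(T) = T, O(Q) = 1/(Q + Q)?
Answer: -27720/45877 ≈ -0.60422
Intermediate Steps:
O(Q) = 1/(2*Q)
t(z) = (26 + z)/(982 + z) (t(z) = (z + 26)/(z + 982) = (26 + z)/(982 + z))
1/(O(924) + t(-622)) = 1/((½)/924 + (26 - 622)/(982 - 622)) = 1/((½)*(1/924) - 596/360) = 1/(1/1848 + (1/360)*(-596)) = 1/(1/1848 - 149/90) = 1/(-45877/27720) = -27720/45877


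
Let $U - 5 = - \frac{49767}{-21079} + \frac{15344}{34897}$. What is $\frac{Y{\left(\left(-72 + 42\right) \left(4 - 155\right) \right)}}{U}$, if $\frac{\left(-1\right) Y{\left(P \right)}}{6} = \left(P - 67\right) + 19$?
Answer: $- \frac{119166205806}{34567015} \approx -3447.4$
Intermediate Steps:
$U = \frac{5738124490}{735593863}$ ($U = 5 + \left(- \frac{49767}{-21079} + \frac{15344}{34897}\right) = 5 + \left(\left(-49767\right) \left(- \frac{1}{21079}\right) + 15344 \cdot \frac{1}{34897}\right) = 5 + \left(\frac{49767}{21079} + \frac{15344}{34897}\right) = 5 + \frac{2060155175}{735593863} = \frac{5738124490}{735593863} \approx 7.8007$)
$Y{\left(P \right)} = 288 - 6 P$ ($Y{\left(P \right)} = - 6 \left(\left(P - 67\right) + 19\right) = - 6 \left(\left(-67 + P\right) + 19\right) = - 6 \left(-48 + P\right) = 288 - 6 P$)
$\frac{Y{\left(\left(-72 + 42\right) \left(4 - 155\right) \right)}}{U} = \frac{288 - 6 \left(-72 + 42\right) \left(4 - 155\right)}{\frac{5738124490}{735593863}} = \left(288 - 6 \left(\left(-30\right) \left(-151\right)\right)\right) \frac{735593863}{5738124490} = \left(288 - 27180\right) \frac{735593863}{5738124490} = \left(-26892\right) \frac{735593863}{5738124490} = - \frac{119166205806}{34567015}$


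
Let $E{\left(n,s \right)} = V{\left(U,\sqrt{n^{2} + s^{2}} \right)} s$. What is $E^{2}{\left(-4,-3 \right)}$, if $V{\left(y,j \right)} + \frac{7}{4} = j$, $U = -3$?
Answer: $\frac{1521}{16} \approx 95.063$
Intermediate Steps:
$V{\left(y,j \right)} = - \frac{7}{4} + j$
$E{\left(n,s \right)} = s \left(- \frac{7}{4} + \sqrt{n^{2} + s^{2}}\right)$ ($E{\left(n,s \right)} = \left(- \frac{7}{4} + \sqrt{n^{2} + s^{2}}\right) s = s \left(- \frac{7}{4} + \sqrt{n^{2} + s^{2}}\right)$)
$E^{2}{\left(-4,-3 \right)} = \left(\frac{1}{4} \left(-3\right) \left(-7 + 4 \sqrt{\left(-4\right)^{2} + \left(-3\right)^{2}}\right)\right)^{2} = \left(\frac{1}{4} \left(-3\right) \left(-7 + 4 \sqrt{16 + 9}\right)\right)^{2} = \left(\frac{1}{4} \left(-3\right) \left(-7 + 4 \sqrt{25}\right)\right)^{2} = \left(\frac{1}{4} \left(-3\right) \left(-7 + 4 \cdot 5\right)\right)^{2} = \left(\frac{1}{4} \left(-3\right) \left(-7 + 20\right)\right)^{2} = \left(\frac{1}{4} \left(-3\right) 13\right)^{2} = \left(- \frac{39}{4}\right)^{2} = \frac{1521}{16}$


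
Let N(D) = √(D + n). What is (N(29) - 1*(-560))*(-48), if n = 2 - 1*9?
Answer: -26880 - 48*√22 ≈ -27105.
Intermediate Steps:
n = -7 (n = 2 - 9 = -7)
N(D) = √(-7 + D) (N(D) = √(D - 7) = √(-7 + D))
(N(29) - 1*(-560))*(-48) = (√(-7 + 29) - 1*(-560))*(-48) = (√22 + 560)*(-48) = (560 + √22)*(-48) = -26880 - 48*√22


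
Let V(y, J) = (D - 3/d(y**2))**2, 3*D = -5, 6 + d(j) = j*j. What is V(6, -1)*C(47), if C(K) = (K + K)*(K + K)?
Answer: 10239618481/416025 ≈ 24613.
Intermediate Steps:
d(j) = -6 + j**2 (d(j) = -6 + j*j = -6 + j**2)
D = -5/3 (D = (1/3)*(-5) = -5/3 ≈ -1.6667)
C(K) = 4*K**2 (C(K) = (2*K)*(2*K) = 4*K**2)
V(y, J) = (-5/3 - 3/(-6 + y**4))**2 (V(y, J) = (-5/3 - 3/(-6 + (y**2)**2))**2 = (-5/3 - 3/(-6 + y**4))**2)
V(6, -1)*C(47) = ((-21 + 5*6**4)**2/(9*(-6 + 6**4)**2))*(4*47**2) = ((-21 + 5*1296)**2/(9*(-6 + 1296)**2))*(4*2209) = ((1/9)*(-21 + 6480)**2/1290**2)*8836 = ((1/9)*6459**2*(1/1664100))*8836 = ((1/9)*41718681*(1/1664100))*8836 = (4635409/1664100)*8836 = 10239618481/416025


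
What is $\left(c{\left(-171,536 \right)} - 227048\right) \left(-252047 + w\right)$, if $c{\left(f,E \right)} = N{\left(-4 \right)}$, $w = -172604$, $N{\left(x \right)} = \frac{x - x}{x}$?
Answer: $96416160248$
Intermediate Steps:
$N{\left(x \right)} = 0$ ($N{\left(x \right)} = \frac{0}{x} = 0$)
$c{\left(f,E \right)} = 0$
$\left(c{\left(-171,536 \right)} - 227048\right) \left(-252047 + w\right) = \left(0 - 227048\right) \left(-252047 - 172604\right) = \left(-227048\right) \left(-424651\right) = 96416160248$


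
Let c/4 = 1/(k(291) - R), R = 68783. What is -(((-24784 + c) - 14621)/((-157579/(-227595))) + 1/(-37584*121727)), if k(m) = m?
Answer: 702560654428645877776577/12344346823439102256 ≈ 56914.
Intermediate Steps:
c = -1/17123 (c = 4/(291 - 1*68783) = 4/(291 - 68783) = 4/(-68492) = 4*(-1/68492) = -1/17123 ≈ -5.8401e-5)
-(((-24784 + c) - 14621)/((-157579/(-227595))) + 1/(-37584*121727)) = -(((-24784 - 1/17123) - 14621)/((-157579/(-227595))) + 1/(-37584*121727)) = -((-424376433/17123 - 14621)/((-157579*(-1/227595))) - 1/37584*1/121727) = -(-674731816/(17123*157579/227595) - 1/4574987568) = -(-674731816/17123*227595/157579 - 1/4574987568) = -(-153565587662520/2698225217 - 1/4574987568) = -1*(-702560654428645877776577/12344346823439102256) = 702560654428645877776577/12344346823439102256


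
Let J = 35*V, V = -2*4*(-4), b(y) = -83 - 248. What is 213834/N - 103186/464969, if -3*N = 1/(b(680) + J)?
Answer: -235341770875768/464969 ≈ -5.0615e+8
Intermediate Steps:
b(y) = -331
V = 32 (V = -8*(-4) = 32)
J = 1120 (J = 35*32 = 1120)
N = -1/2367 (N = -1/(3*(-331 + 1120)) = -1/3/789 = -1/3*1/789 = -1/2367 ≈ -0.00042248)
213834/N - 103186/464969 = 213834/(-1/2367) - 103186/464969 = 213834*(-2367) - 103186*1/464969 = -506145078 - 103186/464969 = -235341770875768/464969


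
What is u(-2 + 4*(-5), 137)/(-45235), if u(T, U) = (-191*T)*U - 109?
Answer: -115113/9047 ≈ -12.724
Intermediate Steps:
u(T, U) = -109 - 191*T*U (u(T, U) = -191*T*U - 109 = -109 - 191*T*U)
u(-2 + 4*(-5), 137)/(-45235) = (-109 - 191*(-2 + 4*(-5))*137)/(-45235) = (-109 - 191*(-2 - 20)*137)*(-1/45235) = (-109 - 191*(-22)*137)*(-1/45235) = (-109 + 575674)*(-1/45235) = 575565*(-1/45235) = -115113/9047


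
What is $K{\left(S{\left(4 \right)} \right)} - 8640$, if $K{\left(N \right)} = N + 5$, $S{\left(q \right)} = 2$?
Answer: $-8633$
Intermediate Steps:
$K{\left(N \right)} = 5 + N$
$K{\left(S{\left(4 \right)} \right)} - 8640 = \left(5 + 2\right) - 8640 = 7 - 8640 = -8633$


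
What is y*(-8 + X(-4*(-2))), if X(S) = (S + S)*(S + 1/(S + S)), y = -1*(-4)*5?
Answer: 2420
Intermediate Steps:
y = 20 (y = 4*5 = 20)
X(S) = 2*S*(S + 1/(2*S)) (X(S) = (2*S)*(S + 1/(2*S)) = 2*S*(S + 1/(2*S)))
y*(-8 + X(-4*(-2))) = 20*(-8 + (1 + 2*(-4*(-2))²)) = 20*(-8 + (1 + 2*8²)) = 20*(-8 + (1 + 2*64)) = 20*(-8 + (1 + 128)) = 20*(-8 + 129) = 20*121 = 2420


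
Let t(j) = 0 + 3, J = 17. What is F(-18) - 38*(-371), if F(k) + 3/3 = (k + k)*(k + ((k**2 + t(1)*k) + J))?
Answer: 4413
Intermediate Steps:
t(j) = 3
F(k) = -1 + 2*k*(17 + k**2 + 4*k) (F(k) = -1 + (k + k)*(k + ((k**2 + 3*k) + 17)) = -1 + (2*k)*(k + (17 + k**2 + 3*k)) = -1 + (2*k)*(17 + k**2 + 4*k) = -1 + 2*k*(17 + k**2 + 4*k))
F(-18) - 38*(-371) = (-1 + 2*(-18)**3 + 8*(-18)**2 + 34*(-18)) - 38*(-371) = (-1 + 2*(-5832) + 8*324 - 612) + 14098 = (-1 - 11664 + 2592 - 612) + 14098 = -9685 + 14098 = 4413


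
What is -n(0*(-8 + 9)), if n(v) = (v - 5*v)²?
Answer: 0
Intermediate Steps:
n(v) = 16*v² (n(v) = (-4*v)² = 16*v²)
-n(0*(-8 + 9)) = -16*(0*(-8 + 9))² = -16*(0*1)² = -16*0² = -16*0 = -1*0 = 0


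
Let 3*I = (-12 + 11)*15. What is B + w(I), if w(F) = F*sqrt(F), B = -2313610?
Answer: -2313610 - 5*I*sqrt(5) ≈ -2.3136e+6 - 11.18*I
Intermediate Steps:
I = -5 (I = ((-12 + 11)*15)/3 = (-1*15)/3 = (1/3)*(-15) = -5)
w(F) = F**(3/2)
B + w(I) = -2313610 + (-5)**(3/2) = -2313610 - 5*I*sqrt(5)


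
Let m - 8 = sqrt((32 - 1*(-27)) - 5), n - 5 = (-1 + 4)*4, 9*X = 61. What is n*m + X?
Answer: 1285/9 + 51*sqrt(6) ≈ 267.70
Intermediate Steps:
X = 61/9 (X = (1/9)*61 = 61/9 ≈ 6.7778)
n = 17 (n = 5 + (-1 + 4)*4 = 5 + 3*4 = 5 + 12 = 17)
m = 8 + 3*sqrt(6) (m = 8 + sqrt((32 - 1*(-27)) - 5) = 8 + sqrt((32 + 27) - 5) = 8 + sqrt(59 - 5) = 8 + sqrt(54) = 8 + 3*sqrt(6) ≈ 15.348)
n*m + X = 17*(8 + 3*sqrt(6)) + 61/9 = (136 + 51*sqrt(6)) + 61/9 = 1285/9 + 51*sqrt(6)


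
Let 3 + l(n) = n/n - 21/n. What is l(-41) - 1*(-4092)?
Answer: 167711/41 ≈ 4090.5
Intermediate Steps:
l(n) = -2 - 21/n (l(n) = -3 + (n/n - 21/n) = -3 + (1 - 21/n) = -2 - 21/n)
l(-41) - 1*(-4092) = (-2 - 21/(-41)) - 1*(-4092) = (-2 - 21*(-1/41)) + 4092 = (-2 + 21/41) + 4092 = -61/41 + 4092 = 167711/41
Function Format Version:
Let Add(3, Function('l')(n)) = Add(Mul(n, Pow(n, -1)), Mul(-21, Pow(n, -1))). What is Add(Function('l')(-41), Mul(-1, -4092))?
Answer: Rational(167711, 41) ≈ 4090.5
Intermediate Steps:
Function('l')(n) = Add(-2, Mul(-21, Pow(n, -1))) (Function('l')(n) = Add(-3, Add(Mul(n, Pow(n, -1)), Mul(-21, Pow(n, -1)))) = Add(-3, Add(1, Mul(-21, Pow(n, -1)))) = Add(-2, Mul(-21, Pow(n, -1))))
Add(Function('l')(-41), Mul(-1, -4092)) = Add(Add(-2, Mul(-21, Pow(-41, -1))), Mul(-1, -4092)) = Add(Add(-2, Mul(-21, Rational(-1, 41))), 4092) = Add(Add(-2, Rational(21, 41)), 4092) = Add(Rational(-61, 41), 4092) = Rational(167711, 41)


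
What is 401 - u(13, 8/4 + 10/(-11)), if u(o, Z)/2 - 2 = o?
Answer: 371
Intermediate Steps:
u(o, Z) = 4 + 2*o
401 - u(13, 8/4 + 10/(-11)) = 401 - (4 + 2*13) = 401 - (4 + 26) = 401 - 1*30 = 401 - 30 = 371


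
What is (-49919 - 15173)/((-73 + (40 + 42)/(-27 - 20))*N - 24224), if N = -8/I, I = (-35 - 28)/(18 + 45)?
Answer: 764831/291658 ≈ 2.6224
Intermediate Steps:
I = -1 (I = -63/63 = -63*1/63 = -1)
N = 8 (N = -8/(-1) = -8*(-1) = 8)
(-49919 - 15173)/((-73 + (40 + 42)/(-27 - 20))*N - 24224) = (-49919 - 15173)/((-73 + (40 + 42)/(-27 - 20))*8 - 24224) = -65092/((-73 + 82/(-47))*8 - 24224) = -65092/((-73 + 82*(-1/47))*8 - 24224) = -65092/((-73 - 82/47)*8 - 24224) = -65092/(-3513/47*8 - 24224) = -65092/(-28104/47 - 24224) = -65092/(-1166632/47) = -65092*(-47/1166632) = 764831/291658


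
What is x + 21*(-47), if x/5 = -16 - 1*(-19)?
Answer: -972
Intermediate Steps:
x = 15 (x = 5*(-16 - 1*(-19)) = 5*(-16 + 19) = 5*3 = 15)
x + 21*(-47) = 15 + 21*(-47) = 15 - 987 = -972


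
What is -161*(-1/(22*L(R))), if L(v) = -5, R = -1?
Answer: -161/110 ≈ -1.4636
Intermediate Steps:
-161*(-1/(22*L(R))) = -161/((-22*(-5))) = -161/110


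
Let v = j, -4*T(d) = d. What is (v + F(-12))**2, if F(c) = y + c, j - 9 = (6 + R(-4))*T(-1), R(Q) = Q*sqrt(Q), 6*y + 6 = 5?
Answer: -11/9 + 20*I/3 ≈ -1.2222 + 6.6667*I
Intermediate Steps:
y = -1/6 (y = -1 + (1/6)*5 = -1 + 5/6 = -1/6 ≈ -0.16667)
T(d) = -d/4
R(Q) = Q**(3/2)
j = 21/2 - 2*I (j = 9 + (6 + (-4)**(3/2))*(-1/4*(-1)) = 9 + (6 - 8*I)*(1/4) = 9 + (3/2 - 2*I) = 21/2 - 2*I ≈ 10.5 - 2.0*I)
v = 21/2 - 2*I ≈ 10.5 - 2.0*I
F(c) = -1/6 + c
(v + F(-12))**2 = ((21/2 - 2*I) + (-1/6 - 12))**2 = ((21/2 - 2*I) - 73/6)**2 = (-5/3 - 2*I)**2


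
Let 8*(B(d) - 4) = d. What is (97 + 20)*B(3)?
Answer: 4095/8 ≈ 511.88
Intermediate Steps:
B(d) = 4 + d/8
(97 + 20)*B(3) = (97 + 20)*(4 + (⅛)*3) = 117*(4 + 3/8) = 117*(35/8) = 4095/8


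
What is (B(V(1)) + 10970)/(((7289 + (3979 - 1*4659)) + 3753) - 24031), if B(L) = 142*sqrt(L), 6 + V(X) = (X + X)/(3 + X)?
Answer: -10970/13669 - 71*I*sqrt(22)/13669 ≈ -0.80255 - 0.024363*I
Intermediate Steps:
V(X) = -6 + 2*X/(3 + X) (V(X) = -6 + (X + X)/(3 + X) = -6 + (2*X)/(3 + X) = -6 + 2*X/(3 + X))
(B(V(1)) + 10970)/(((7289 + (3979 - 1*4659)) + 3753) - 24031) = (142*sqrt(2*(-9 - 2*1)/(3 + 1)) + 10970)/(((7289 + (3979 - 1*4659)) + 3753) - 24031) = (142*sqrt(2*(-9 - 2)/4) + 10970)/(((7289 + (3979 - 4659)) + 3753) - 24031) = (142*sqrt(2*(1/4)*(-11)) + 10970)/(((7289 - 680) + 3753) - 24031) = (142*sqrt(-11/2) + 10970)/((6609 + 3753) - 24031) = (142*(I*sqrt(22)/2) + 10970)/(10362 - 24031) = (71*I*sqrt(22) + 10970)/(-13669) = (10970 + 71*I*sqrt(22))*(-1/13669) = -10970/13669 - 71*I*sqrt(22)/13669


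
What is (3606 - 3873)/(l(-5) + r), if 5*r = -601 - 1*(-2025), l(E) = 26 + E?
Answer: -1335/1529 ≈ -0.87312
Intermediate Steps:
r = 1424/5 (r = (-601 - 1*(-2025))/5 = (-601 + 2025)/5 = (1/5)*1424 = 1424/5 ≈ 284.80)
(3606 - 3873)/(l(-5) + r) = (3606 - 3873)/((26 - 5) + 1424/5) = -267/(21 + 1424/5) = -267/1529/5 = -267*5/1529 = -1335/1529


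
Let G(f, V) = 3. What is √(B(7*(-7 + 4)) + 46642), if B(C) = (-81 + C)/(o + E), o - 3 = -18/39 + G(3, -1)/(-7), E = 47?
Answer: 2*√232872680926/4469 ≈ 215.96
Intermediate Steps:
o = 192/91 (o = 3 + (-18/39 + 3/(-7)) = 3 + (-18*1/39 + 3*(-⅐)) = 3 + (-6/13 - 3/7) = 3 - 81/91 = 192/91 ≈ 2.1099)
B(C) = -7371/4469 + 91*C/4469 (B(C) = (-81 + C)/(192/91 + 47) = (-81 + C)/(4469/91) = (-81 + C)*(91/4469) = -7371/4469 + 91*C/4469)
√(B(7*(-7 + 4)) + 46642) = √((-7371/4469 + 91*(7*(-7 + 4))/4469) + 46642) = √((-7371/4469 + 91*(7*(-3))/4469) + 46642) = √((-7371/4469 + (91/4469)*(-21)) + 46642) = √((-7371/4469 - 1911/4469) + 46642) = √(-9282/4469 + 46642) = √(208433816/4469) = 2*√232872680926/4469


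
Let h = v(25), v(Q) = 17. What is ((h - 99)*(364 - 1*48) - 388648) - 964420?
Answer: -1378980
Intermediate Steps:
h = 17
((h - 99)*(364 - 1*48) - 388648) - 964420 = ((17 - 99)*(364 - 1*48) - 388648) - 964420 = (-82*(364 - 48) - 388648) - 964420 = (-82*316 - 388648) - 964420 = (-25912 - 388648) - 964420 = -414560 - 964420 = -1378980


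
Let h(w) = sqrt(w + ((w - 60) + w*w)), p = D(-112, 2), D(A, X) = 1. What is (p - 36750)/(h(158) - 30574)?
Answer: 561781963/467372128 + 36749*sqrt(6305)/467372128 ≈ 1.2082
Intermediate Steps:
p = 1
h(w) = sqrt(-60 + w**2 + 2*w) (h(w) = sqrt(w + ((-60 + w) + w**2)) = sqrt(w + (-60 + w + w**2)) = sqrt(-60 + w**2 + 2*w))
(p - 36750)/(h(158) - 30574) = (1 - 36750)/(sqrt(-60 + 158**2 + 2*158) - 30574) = -36749/(sqrt(-60 + 24964 + 316) - 30574) = -36749/(sqrt(25220) - 30574) = -36749/(2*sqrt(6305) - 30574) = -36749/(-30574 + 2*sqrt(6305))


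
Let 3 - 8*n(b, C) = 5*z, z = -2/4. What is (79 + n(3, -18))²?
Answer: 1625625/256 ≈ 6350.1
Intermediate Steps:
z = -½ (z = -2*¼ = -½ ≈ -0.50000)
n(b, C) = 11/16 (n(b, C) = 3/8 - 5*(-1)/(8*2) = 3/8 - ⅛*(-5/2) = 3/8 + 5/16 = 11/16)
(79 + n(3, -18))² = (79 + 11/16)² = (1275/16)² = 1625625/256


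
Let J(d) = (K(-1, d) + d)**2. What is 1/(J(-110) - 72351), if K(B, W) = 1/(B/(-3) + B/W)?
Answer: -12769/777439919 ≈ -1.6424e-5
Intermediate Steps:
K(B, W) = 1/(-B/3 + B/W) (K(B, W) = 1/(B*(-1/3) + B/W) = 1/(-B/3 + B/W))
J(d) = (d + 3*d/(-3 + d))**2 (J(d) = (-3*d/(-1*(-3 + d)) + d)**2 = (-3*d*(-1)/(-3 + d) + d)**2 = (3*d/(-3 + d) + d)**2 = (d + 3*d/(-3 + d))**2)
1/(J(-110) - 72351) = 1/((-110)**4/(-3 - 110)**2 - 72351) = 1/(146410000/(-113)**2 - 72351) = 1/(146410000*(1/12769) - 72351) = 1/(146410000/12769 - 72351) = 1/(-777439919/12769) = -12769/777439919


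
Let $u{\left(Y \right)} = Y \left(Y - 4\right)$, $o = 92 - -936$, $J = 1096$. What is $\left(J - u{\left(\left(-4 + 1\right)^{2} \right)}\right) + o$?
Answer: $2079$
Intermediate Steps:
$o = 1028$ ($o = 92 + 936 = 1028$)
$u{\left(Y \right)} = Y \left(-4 + Y\right)$
$\left(J - u{\left(\left(-4 + 1\right)^{2} \right)}\right) + o = \left(1096 - \left(-4 + 1\right)^{2} \left(-4 + \left(-4 + 1\right)^{2}\right)\right) + 1028 = \left(1096 - \left(-3\right)^{2} \left(-4 + \left(-3\right)^{2}\right)\right) + 1028 = \left(1096 - 9 \left(-4 + 9\right)\right) + 1028 = \left(1096 - 9 \cdot 5\right) + 1028 = \left(1096 - 45\right) + 1028 = 1051 + 1028 = 2079$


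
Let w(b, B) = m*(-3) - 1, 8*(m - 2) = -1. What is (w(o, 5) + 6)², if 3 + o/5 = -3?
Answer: 25/64 ≈ 0.39063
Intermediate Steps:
o = -30 (o = -15 + 5*(-3) = -15 - 15 = -30)
m = 15/8 (m = 2 + (⅛)*(-1) = 2 - ⅛ = 15/8 ≈ 1.8750)
w(b, B) = -53/8 (w(b, B) = (15/8)*(-3) - 1 = -45/8 - 1 = -53/8)
(w(o, 5) + 6)² = (-53/8 + 6)² = (-5/8)² = 25/64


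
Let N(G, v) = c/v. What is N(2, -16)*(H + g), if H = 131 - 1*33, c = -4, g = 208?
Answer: 153/2 ≈ 76.500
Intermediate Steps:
N(G, v) = -4/v
H = 98 (H = 131 - 33 = 98)
N(2, -16)*(H + g) = (-4/(-16))*(98 + 208) = -4*(-1/16)*306 = (1/4)*306 = 153/2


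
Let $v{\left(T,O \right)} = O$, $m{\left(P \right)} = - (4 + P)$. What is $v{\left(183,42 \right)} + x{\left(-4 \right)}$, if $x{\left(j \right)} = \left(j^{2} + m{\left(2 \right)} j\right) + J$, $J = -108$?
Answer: $-26$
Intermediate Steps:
$m{\left(P \right)} = -4 - P$
$x{\left(j \right)} = -108 + j^{2} - 6 j$ ($x{\left(j \right)} = \left(j^{2} + \left(-4 - 2\right) j\right) - 108 = \left(j^{2} - 6 j\right) - 108 = -108 + j^{2} - 6 j$)
$v{\left(183,42 \right)} + x{\left(-4 \right)} = 42 - \left(84 - 16\right) = 42 + \left(-108 + 16 + 24\right) = 42 - 68 = -26$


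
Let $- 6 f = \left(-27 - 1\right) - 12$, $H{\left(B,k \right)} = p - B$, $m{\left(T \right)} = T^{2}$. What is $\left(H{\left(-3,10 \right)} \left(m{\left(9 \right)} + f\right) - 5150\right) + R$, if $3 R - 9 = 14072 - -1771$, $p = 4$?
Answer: $\frac{2243}{3} \approx 747.67$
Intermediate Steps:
$R = 5284$ ($R = 3 + \frac{14072 - -1771}{3} = 3 + \frac{14072 + 1771}{3} = 3 + \frac{1}{3} \cdot 15843 = 3 + 5281 = 5284$)
$H{\left(B,k \right)} = 4 - B$
$f = \frac{20}{3}$ ($f = - \frac{\left(-27 - 1\right) - 12}{6} = - \frac{-28 - 12}{6} = \left(- \frac{1}{6}\right) \left(-40\right) = \frac{20}{3} \approx 6.6667$)
$\left(H{\left(-3,10 \right)} \left(m{\left(9 \right)} + f\right) - 5150\right) + R = \left(\left(4 - -3\right) \left(9^{2} + \frac{20}{3}\right) - 5150\right) + 5284 = \left(\left(4 + 3\right) \left(81 + \frac{20}{3}\right) - 5150\right) + 5284 = \left(7 \cdot \frac{263}{3} - 5150\right) + 5284 = \left(\frac{1841}{3} - 5150\right) + 5284 = - \frac{13609}{3} + 5284 = \frac{2243}{3}$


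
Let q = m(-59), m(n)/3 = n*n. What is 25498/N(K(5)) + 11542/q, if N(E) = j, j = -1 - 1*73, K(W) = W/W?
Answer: -132710753/386391 ≈ -343.46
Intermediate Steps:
K(W) = 1
j = -74 (j = -1 - 73 = -74)
m(n) = 3*n² (m(n) = 3*(n*n) = 3*n²)
N(E) = -74
q = 10443 (q = 3*(-59)² = 3*3481 = 10443)
25498/N(K(5)) + 11542/q = 25498/(-74) + 11542/10443 = 25498*(-1/74) + 11542*(1/10443) = -12749/37 + 11542/10443 = -132710753/386391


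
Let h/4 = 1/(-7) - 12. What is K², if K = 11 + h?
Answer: 69169/49 ≈ 1411.6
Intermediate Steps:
h = -340/7 (h = 4*(1/(-7) - 12) = 4*(-⅐ - 12) = 4*(-85/7) = -340/7 ≈ -48.571)
K = -263/7 (K = 11 - 340/7 = -263/7 ≈ -37.571)
K² = (-263/7)² = 69169/49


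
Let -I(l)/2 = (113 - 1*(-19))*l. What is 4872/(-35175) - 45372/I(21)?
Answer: 6225991/773850 ≈ 8.0455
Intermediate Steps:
I(l) = -264*l (I(l) = -2*(113 - 1*(-19))*l = -2*(113 + 19)*l = -264*l)
4872/(-35175) - 45372/I(21) = 4872/(-35175) - 45372/((-264*21)) = 4872*(-1/35175) - 45372/(-5544) = -232/1675 - 45372*(-1/5544) = -232/1675 + 3781/462 = 6225991/773850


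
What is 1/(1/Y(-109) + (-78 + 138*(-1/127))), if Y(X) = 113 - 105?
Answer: -1016/80225 ≈ -0.012664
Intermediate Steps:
Y(X) = 8
1/(1/Y(-109) + (-78 + 138*(-1/127))) = 1/(1/8 + (-78 + 138*(-1/127))) = 1/(1/8 + (-78 - 138/127)) = 1/(1/8 - 10044/127) = 1/(-80225/1016) = -1016/80225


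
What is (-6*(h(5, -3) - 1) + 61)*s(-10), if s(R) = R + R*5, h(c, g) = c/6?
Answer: -3720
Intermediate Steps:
h(c, g) = c/6 (h(c, g) = c*(⅙) = c/6)
s(R) = 6*R (s(R) = R + 5*R = 6*R)
(-6*(h(5, -3) - 1) + 61)*s(-10) = (-6*((⅙)*5 - 1) + 61)*(6*(-10)) = (-6*(⅚ - 1) + 61)*(-60) = (-6*(-⅙) + 61)*(-60) = (1 + 61)*(-60) = 62*(-60) = -3720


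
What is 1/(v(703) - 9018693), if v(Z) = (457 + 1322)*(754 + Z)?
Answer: -1/6426690 ≈ -1.5560e-7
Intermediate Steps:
v(Z) = 1341366 + 1779*Z (v(Z) = 1779*(754 + Z) = 1341366 + 1779*Z)
1/(v(703) - 9018693) = 1/((1341366 + 1779*703) - 9018693) = 1/((1341366 + 1250637) - 9018693) = 1/(2592003 - 9018693) = 1/(-6426690) = -1/6426690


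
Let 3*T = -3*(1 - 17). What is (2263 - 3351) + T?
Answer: -1072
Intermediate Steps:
T = 16 (T = (-3*(1 - 17))/3 = (-3*(-16))/3 = (1/3)*48 = 16)
(2263 - 3351) + T = (2263 - 3351) + 16 = -1088 + 16 = -1072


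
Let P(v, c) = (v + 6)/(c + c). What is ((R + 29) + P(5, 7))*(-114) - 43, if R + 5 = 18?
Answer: -34444/7 ≈ -4920.6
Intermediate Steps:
P(v, c) = (6 + v)/(2*c) (P(v, c) = (6 + v)/((2*c)) = (6 + v)*(1/(2*c)) = (6 + v)/(2*c))
R = 13 (R = -5 + 18 = 13)
((R + 29) + P(5, 7))*(-114) - 43 = ((13 + 29) + (1/2)*(6 + 5)/7)*(-114) - 43 = (42 + (1/2)*(1/7)*11)*(-114) - 43 = (42 + 11/14)*(-114) - 43 = (599/14)*(-114) - 43 = -34143/7 - 43 = -34444/7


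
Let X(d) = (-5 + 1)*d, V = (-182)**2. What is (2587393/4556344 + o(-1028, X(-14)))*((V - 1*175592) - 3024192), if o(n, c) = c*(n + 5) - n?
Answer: 202933289224998255/1139086 ≈ 1.7815e+11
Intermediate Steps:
V = 33124
X(d) = -4*d
o(n, c) = -n + c*(5 + n) (o(n, c) = c*(5 + n) - n = -n + c*(5 + n))
(2587393/4556344 + o(-1028, X(-14)))*((V - 1*175592) - 3024192) = (2587393/4556344 + (-1*(-1028) + 5*(-4*(-14)) - 4*(-14)*(-1028)))*((33124 - 1*175592) - 3024192) = (2587393*(1/4556344) + (1028 + 5*56 + 56*(-1028)))*((33124 - 175592) - 3024192) = (2587393/4556344 + (1028 + 280 - 57568))*(-142468 - 3024192) = (2587393/4556344 - 56260)*(-3166660) = -256337326047/4556344*(-3166660) = 202933289224998255/1139086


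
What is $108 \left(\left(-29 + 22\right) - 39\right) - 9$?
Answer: $-4977$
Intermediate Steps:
$108 \left(\left(-29 + 22\right) - 39\right) - 9 = 108 \left(-7 - 39\right) - 9 = 108 \left(-46\right) - 9 = -4968 - 9 = -4977$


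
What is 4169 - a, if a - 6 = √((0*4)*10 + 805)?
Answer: 4163 - √805 ≈ 4134.6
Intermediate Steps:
a = 6 + √805 (a = 6 + √((0*4)*10 + 805) = 6 + √(0*10 + 805) = 6 + √(0 + 805) = 6 + √805 ≈ 34.372)
4169 - a = 4169 - (6 + √805) = 4169 + (-6 - √805) = 4163 - √805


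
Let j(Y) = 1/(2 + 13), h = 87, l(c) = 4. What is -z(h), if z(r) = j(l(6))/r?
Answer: -1/1305 ≈ -0.00076628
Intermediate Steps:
j(Y) = 1/15
z(r) = 1/(15*r)
-z(h) = -1/(15*87) = -1*1/1305 = -1/1305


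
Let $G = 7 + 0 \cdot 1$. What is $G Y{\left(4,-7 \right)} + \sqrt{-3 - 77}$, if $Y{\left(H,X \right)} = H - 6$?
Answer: $-14 + 4 i \sqrt{5} \approx -14.0 + 8.9443 i$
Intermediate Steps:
$G = 7$ ($G = 7 + 0 = 7$)
$Y{\left(H,X \right)} = -6 + H$ ($Y{\left(H,X \right)} = H - 6 = -6 + H$)
$G Y{\left(4,-7 \right)} + \sqrt{-3 - 77} = 7 \left(-6 + 4\right) + \sqrt{-3 - 77} = 7 \left(-2\right) + \sqrt{-80} = -14 + 4 i \sqrt{5}$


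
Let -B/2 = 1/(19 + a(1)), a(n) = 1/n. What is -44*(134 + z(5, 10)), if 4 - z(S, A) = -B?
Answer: -30338/5 ≈ -6067.6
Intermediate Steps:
B = -1/10 (B = -2/(19 + 1/1) = -2/(19 + 1) = -2/20 = -2*1/20 = -1/10 ≈ -0.10000)
z(S, A) = 39/10 (z(S, A) = 4 - (-1)*(-1)/10 = 4 - 1*1/10 = 4 - 1/10 = 39/10)
-44*(134 + z(5, 10)) = -44*(134 + 39/10) = -44*1379/10 = -30338/5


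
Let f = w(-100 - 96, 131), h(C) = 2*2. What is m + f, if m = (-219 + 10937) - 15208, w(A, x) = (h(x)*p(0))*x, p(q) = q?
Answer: -4490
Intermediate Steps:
h(C) = 4
w(A, x) = 0 (w(A, x) = (4*0)*x = 0*x = 0)
m = -4490 (m = 10718 - 15208 = -4490)
f = 0
m + f = -4490 + 0 = -4490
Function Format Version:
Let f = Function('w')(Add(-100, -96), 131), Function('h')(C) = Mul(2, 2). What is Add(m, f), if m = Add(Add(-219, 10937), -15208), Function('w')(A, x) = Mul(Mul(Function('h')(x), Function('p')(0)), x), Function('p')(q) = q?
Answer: -4490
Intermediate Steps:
Function('h')(C) = 4
Function('w')(A, x) = 0 (Function('w')(A, x) = Mul(Mul(4, 0), x) = Mul(0, x) = 0)
m = -4490 (m = Add(10718, -15208) = -4490)
f = 0
Add(m, f) = Add(-4490, 0) = -4490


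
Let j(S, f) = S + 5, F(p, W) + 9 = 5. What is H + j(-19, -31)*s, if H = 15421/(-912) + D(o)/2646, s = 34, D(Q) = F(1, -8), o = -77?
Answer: -198244661/402192 ≈ -492.91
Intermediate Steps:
F(p, W) = -4 (F(p, W) = -9 + 5 = -4)
D(Q) = -4
j(S, f) = 5 + S
H = -6801269/402192 (H = 15421/(-912) - 4/2646 = 15421*(-1/912) - 4*1/2646 = -15421/912 - 2/1323 = -6801269/402192 ≈ -16.910)
H + j(-19, -31)*s = -6801269/402192 + (5 - 19)*34 = -6801269/402192 - 14*34 = -6801269/402192 - 476 = -198244661/402192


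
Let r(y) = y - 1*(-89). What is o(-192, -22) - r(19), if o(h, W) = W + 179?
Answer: 49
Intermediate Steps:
o(h, W) = 179 + W
r(y) = 89 + y (r(y) = y + 89 = 89 + y)
o(-192, -22) - r(19) = (179 - 22) - (89 + 19) = 157 - 1*108 = 157 - 108 = 49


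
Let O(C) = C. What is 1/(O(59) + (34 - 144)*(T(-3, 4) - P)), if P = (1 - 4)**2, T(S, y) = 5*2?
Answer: -1/51 ≈ -0.019608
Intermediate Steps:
T(S, y) = 10
P = 9 (P = (-3)**2 = 9)
1/(O(59) + (34 - 144)*(T(-3, 4) - P)) = 1/(59 + (34 - 144)*(10 - 1*9)) = 1/(59 - 110*(10 - 9)) = 1/(59 - 110*1) = 1/(59 - 110) = 1/(-51) = -1/51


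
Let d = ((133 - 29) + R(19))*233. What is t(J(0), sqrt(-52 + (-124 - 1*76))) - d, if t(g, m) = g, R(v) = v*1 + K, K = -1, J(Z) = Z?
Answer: -28426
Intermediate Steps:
R(v) = -1 + v (R(v) = v*1 - 1 = v - 1 = -1 + v)
d = 28426 (d = ((133 - 29) + (-1 + 19))*233 = (104 + 18)*233 = 122*233 = 28426)
t(J(0), sqrt(-52 + (-124 - 1*76))) - d = 0 - 1*28426 = 0 - 28426 = -28426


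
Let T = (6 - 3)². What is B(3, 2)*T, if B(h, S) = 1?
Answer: 9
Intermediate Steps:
T = 9 (T = 3² = 9)
B(3, 2)*T = 1*9 = 9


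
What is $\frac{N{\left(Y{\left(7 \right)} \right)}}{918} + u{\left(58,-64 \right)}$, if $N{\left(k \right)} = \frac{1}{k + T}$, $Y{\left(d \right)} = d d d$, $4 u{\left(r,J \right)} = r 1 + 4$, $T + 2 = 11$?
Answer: $\frac{5008609}{323136} \approx 15.5$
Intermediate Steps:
$T = 9$ ($T = -2 + 11 = 9$)
$u{\left(r,J \right)} = 1 + \frac{r}{4}$ ($u{\left(r,J \right)} = \frac{r 1 + 4}{4} = \frac{r + 4}{4} = \frac{4 + r}{4} = 1 + \frac{r}{4}$)
$Y{\left(d \right)} = d^{3}$ ($Y{\left(d \right)} = d^{2} d = d^{3}$)
$N{\left(k \right)} = \frac{1}{9 + k}$ ($N{\left(k \right)} = \frac{1}{k + 9} = \frac{1}{9 + k}$)
$\frac{N{\left(Y{\left(7 \right)} \right)}}{918} + u{\left(58,-64 \right)} = \frac{1}{\left(9 + 7^{3}\right) 918} + \left(1 + \frac{1}{4} \cdot 58\right) = \frac{1}{9 + 343} \cdot \frac{1}{918} + \left(1 + \frac{29}{2}\right) = \frac{1}{352} \cdot \frac{1}{918} + \frac{31}{2} = \frac{1}{323136} + \frac{31}{2} = \frac{5008609}{323136}$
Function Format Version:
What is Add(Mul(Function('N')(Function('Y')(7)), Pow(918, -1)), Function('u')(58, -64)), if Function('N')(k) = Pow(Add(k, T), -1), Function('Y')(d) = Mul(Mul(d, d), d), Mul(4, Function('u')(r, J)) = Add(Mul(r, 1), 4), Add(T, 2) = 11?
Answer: Rational(5008609, 323136) ≈ 15.500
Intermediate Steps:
T = 9 (T = Add(-2, 11) = 9)
Function('u')(r, J) = Add(1, Mul(Rational(1, 4), r)) (Function('u')(r, J) = Mul(Rational(1, 4), Add(Mul(r, 1), 4)) = Mul(Rational(1, 4), Add(r, 4)) = Mul(Rational(1, 4), Add(4, r)) = Add(1, Mul(Rational(1, 4), r)))
Function('Y')(d) = Pow(d, 3) (Function('Y')(d) = Mul(Pow(d, 2), d) = Pow(d, 3))
Function('N')(k) = Pow(Add(9, k), -1) (Function('N')(k) = Pow(Add(k, 9), -1) = Pow(Add(9, k), -1))
Add(Mul(Function('N')(Function('Y')(7)), Pow(918, -1)), Function('u')(58, -64)) = Add(Mul(Pow(Add(9, Pow(7, 3)), -1), Pow(918, -1)), Add(1, Mul(Rational(1, 4), 58))) = Add(Mul(Pow(Add(9, 343), -1), Rational(1, 918)), Add(1, Rational(29, 2))) = Add(Mul(Pow(352, -1), Rational(1, 918)), Rational(31, 2)) = Add(Mul(Rational(1, 352), Rational(1, 918)), Rational(31, 2)) = Add(Rational(1, 323136), Rational(31, 2)) = Rational(5008609, 323136)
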